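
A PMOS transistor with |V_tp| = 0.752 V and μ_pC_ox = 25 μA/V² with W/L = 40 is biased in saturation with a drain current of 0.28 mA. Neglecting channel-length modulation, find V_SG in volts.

V_SG = 1.50 V

k_p = μ_pC_ox · (W/L) = 1 mA/V².
In saturation I_D = ½ k_p (V_SG − |V_tp|)², so V_SG − |V_tp| = √(2 I_D / k_p) = √(2 × 0.28 / 1) = 0.748 V.
V_SG = 0.752 + 0.748 = 1.5 V.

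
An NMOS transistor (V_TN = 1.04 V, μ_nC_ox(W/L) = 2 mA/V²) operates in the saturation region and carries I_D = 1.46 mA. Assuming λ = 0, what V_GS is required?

V_GS = 2.25 V

In saturation I_D = ½ k_n (V_GS − V_TN)², so V_GS − V_TN = √(2 I_D / k_n) = √(2 × 1.46 / 2) = 1.21 V.
V_GS = 1.04 + 1.21 = 2.25 V.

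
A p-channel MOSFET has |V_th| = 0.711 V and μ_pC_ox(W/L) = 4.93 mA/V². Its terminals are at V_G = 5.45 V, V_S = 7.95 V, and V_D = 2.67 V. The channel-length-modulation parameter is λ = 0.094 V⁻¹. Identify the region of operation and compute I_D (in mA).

Saturation; I_D = 11.8 mA

V_SG = V_S − V_G = 7.95 − 5.45 = 2.5 V; V_SD = V_S − V_D = 7.95 − 2.67 = 5.28 V.
V_ov = V_SG − |V_th| = 2.5 − 0.711 = 1.79 V.
Since V_SD = 5.28 V ≥ V_ov = 1.79 V, the device is in saturation.
I_D = ½ k_p V_ov² (1 + λ V_SD) = 0.5 × 4.93 × 1.79² × (1 + 0.094 × 5.28) = 11.8 mA.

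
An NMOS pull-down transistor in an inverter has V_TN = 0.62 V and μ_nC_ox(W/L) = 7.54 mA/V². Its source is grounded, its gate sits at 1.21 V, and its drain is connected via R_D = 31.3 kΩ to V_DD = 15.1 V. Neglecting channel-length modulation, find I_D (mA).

I_D = 0.479 mA

V_GS = V_G = 1.21 V, so V_ov = 1.21 − 0.62 = 0.59 V.
Assume saturation: I_D = ½ k_n V_ov² = 0.5 × 7.54 × 0.59² = 1.31 mA, giving V_DS = V_DD − I_D R_D = 15.1 − 1.31 × 31.3 = -26 V.
But -26 V < V_ov = 0.59 V, so the device is actually in triode.
In triode I_D = k_n[V_ov V_DS − ½ V_DS²] and I_D = (V_DD − V_DS)/R_D. Equating: 118 V_DS² − 140.2 V_DS + 15.1 = 0, giving V_DS = 0.12 V (the root below V_ov).
I_D = (15.1 − 0.12) / 31.3 = 0.479 mA.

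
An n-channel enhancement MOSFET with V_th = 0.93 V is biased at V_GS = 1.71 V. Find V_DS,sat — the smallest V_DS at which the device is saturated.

V_DS,sat = 0.780 V

The boundary between triode and saturation is V_DS = V_GS − V_th = V_ov.
V_ov = 1.71 − 0.93 = 0.78 V.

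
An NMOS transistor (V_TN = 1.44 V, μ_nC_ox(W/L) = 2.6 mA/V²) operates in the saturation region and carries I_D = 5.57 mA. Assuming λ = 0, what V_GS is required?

V_GS = 3.51 V

In saturation I_D = ½ k_n (V_GS − V_TN)², so V_GS − V_TN = √(2 I_D / k_n) = √(2 × 5.57 / 2.6) = 2.07 V.
V_GS = 1.44 + 2.07 = 3.51 V.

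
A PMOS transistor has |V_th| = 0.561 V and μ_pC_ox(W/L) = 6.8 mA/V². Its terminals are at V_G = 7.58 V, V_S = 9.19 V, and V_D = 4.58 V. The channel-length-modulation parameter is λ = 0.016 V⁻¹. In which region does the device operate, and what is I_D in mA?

V_SG = V_S − V_G = 9.19 − 7.58 = 1.61 V; V_SD = V_S − V_D = 9.19 − 4.58 = 4.61 V.
V_ov = V_SG − |V_th| = 1.61 − 0.561 = 1.05 V.
Since V_SD = 4.61 V ≥ V_ov = 1.05 V, the device is in saturation.
I_D = ½ k_p V_ov² (1 + λ V_SD) = 0.5 × 6.8 × 1.05² × (1 + 0.016 × 4.61) = 4.02 mA.

Saturation; I_D = 4.02 mA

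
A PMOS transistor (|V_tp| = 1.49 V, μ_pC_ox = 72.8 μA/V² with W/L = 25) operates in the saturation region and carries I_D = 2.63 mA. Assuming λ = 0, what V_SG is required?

V_SG = 3.19 V

k_p = μ_pC_ox · (W/L) = 1.82 mA/V².
In saturation I_D = ½ k_p (V_SG − |V_tp|)², so V_SG − |V_tp| = √(2 I_D / k_p) = √(2 × 2.63 / 1.82) = 1.7 V.
V_SG = 1.49 + 1.7 = 3.19 V.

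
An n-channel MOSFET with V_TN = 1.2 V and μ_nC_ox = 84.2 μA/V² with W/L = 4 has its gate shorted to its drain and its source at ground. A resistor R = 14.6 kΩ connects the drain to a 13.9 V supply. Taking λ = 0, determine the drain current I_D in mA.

I_D = 0.728 mA

With gate tied to drain, V_GS = V_DS ≥ V_GS − V_TN, so the device is in saturation.
k_n = μ_nC_ox · (W/L) = 0.3368 mA/V².
KCL at the drain: ½ k_n (V_GS − V_TN)² = (V_DD − V_GS)/R.
Let x = V_GS − 1.2. Then 2.46 x² + x − 12.7 = 0, giving x = 2.08 V (positive root), so V_GS = 3.28 V.
I_D = (V_DD − V_GS)/R = (13.9 − 3.28) / 14.6 = 0.728 mA.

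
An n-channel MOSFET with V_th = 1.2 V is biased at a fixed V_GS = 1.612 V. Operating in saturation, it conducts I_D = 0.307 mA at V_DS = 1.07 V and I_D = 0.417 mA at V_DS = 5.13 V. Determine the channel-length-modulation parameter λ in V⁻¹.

λ = 0.0975 V⁻¹

With V_GS fixed, I_D ∝ (1 + λ V_DS) in saturation, so I_D2/I_D1 = (1 + λ V_DS2)/(1 + λ V_DS1).
0.417/0.307 = 1.358 = (1 + 5.13 λ)/(1 + 1.07 λ).
Solving: λ (I_D1 V_DS2 − I_D2 V_DS1) = I_D2 − I_D1, so λ = (0.417 − 0.307) / (0.307 × 5.13 − 0.417 × 1.07) = 0.11 / 1.13 = 0.0975 V⁻¹.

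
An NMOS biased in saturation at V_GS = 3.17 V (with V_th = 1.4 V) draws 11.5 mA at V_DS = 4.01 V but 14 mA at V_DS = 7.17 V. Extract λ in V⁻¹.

λ = 0.0950 V⁻¹

With V_GS fixed, I_D ∝ (1 + λ V_DS) in saturation, so I_D2/I_D1 = (1 + λ V_DS2)/(1 + λ V_DS1).
14/11.5 = 1.217 = (1 + 7.17 λ)/(1 + 4.01 λ).
Solving: λ (I_D1 V_DS2 − I_D2 V_DS1) = I_D2 − I_D1, so λ = (14 − 11.5) / (11.5 × 7.17 − 14 × 4.01) = 2.5 / 26.3 = 0.095 V⁻¹.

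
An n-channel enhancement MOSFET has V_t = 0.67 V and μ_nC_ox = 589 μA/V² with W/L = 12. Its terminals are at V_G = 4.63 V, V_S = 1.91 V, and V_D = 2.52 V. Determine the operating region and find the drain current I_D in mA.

V_GS = V_G − V_S = 4.63 − 1.91 = 2.72 V; V_DS = V_D − V_S = 2.52 − 1.91 = 0.61 V.
k_n = μ_nC_ox · (W/L) = 7.068 mA/V².
V_ov = V_GS − V_t = 2.72 − 0.67 = 2.05 V.
Since V_DS = 0.61 V < V_ov = 2.05 V, the device is in the triode region.
I_D = k_n [V_ov · V_DS − ½ V_DS²] = 7.068 × [2.05 × 0.61 − 0.5 × 0.61²] = 7.52 mA.

Triode; I_D = 7.52 mA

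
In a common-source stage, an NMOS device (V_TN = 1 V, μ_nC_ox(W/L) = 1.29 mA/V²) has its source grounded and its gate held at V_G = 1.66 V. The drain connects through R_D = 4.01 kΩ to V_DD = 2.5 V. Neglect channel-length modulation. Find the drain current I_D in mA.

V_GS = V_G = 1.66 V, so V_ov = 1.66 − 1 = 0.66 V.
Assume saturation: I_D = ½ k_n V_ov² = 0.5 × 1.29 × 0.66² = 0.281 mA, giving V_DS = V_DD − I_D R_D = 2.5 − 0.281 × 4.01 = 1.37 V.
V_DS = 1.37 V ≥ V_ov = 0.66 V, confirming saturation.

I_D = 0.281 mA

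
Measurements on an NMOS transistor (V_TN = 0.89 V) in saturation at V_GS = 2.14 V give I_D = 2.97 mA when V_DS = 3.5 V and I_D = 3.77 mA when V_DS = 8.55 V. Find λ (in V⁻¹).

λ = 0.0656 V⁻¹

With V_GS fixed, I_D ∝ (1 + λ V_DS) in saturation, so I_D2/I_D1 = (1 + λ V_DS2)/(1 + λ V_DS1).
3.77/2.97 = 1.269 = (1 + 8.55 λ)/(1 + 3.5 λ).
Solving: λ (I_D1 V_DS2 − I_D2 V_DS1) = I_D2 − I_D1, so λ = (3.77 − 2.97) / (2.97 × 8.55 − 3.77 × 3.5) = 0.8 / 12.2 = 0.0656 V⁻¹.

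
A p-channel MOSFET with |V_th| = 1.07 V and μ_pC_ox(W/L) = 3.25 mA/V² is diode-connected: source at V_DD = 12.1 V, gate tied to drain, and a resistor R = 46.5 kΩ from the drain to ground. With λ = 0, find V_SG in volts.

With gate tied to drain, V_SG = V_SD ≥ V_SG − |V_th|, so the device is in saturation.
KCL at the drain: ½ k_p (V_SG − |V_th|)² = (V_DD − V_SG)/R.
Let x = V_SG − 1.07. Then 75.6 x² + x − 11.03 = 0, giving x = 0.376 V (positive root), so V_SG = 1.45 V.
I_D = (V_DD − V_SG)/R = (12.1 − 1.45) / 46.5 = 0.229 mA.

V_SG = 1.45 V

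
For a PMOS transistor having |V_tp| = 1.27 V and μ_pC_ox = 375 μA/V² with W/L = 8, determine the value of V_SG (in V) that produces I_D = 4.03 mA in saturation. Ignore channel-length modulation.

V_SG = 2.91 V

k_p = μ_pC_ox · (W/L) = 3 mA/V².
In saturation I_D = ½ k_p (V_SG − |V_tp|)², so V_SG − |V_tp| = √(2 I_D / k_p) = √(2 × 4.03 / 3) = 1.64 V.
V_SG = 1.27 + 1.64 = 2.91 V.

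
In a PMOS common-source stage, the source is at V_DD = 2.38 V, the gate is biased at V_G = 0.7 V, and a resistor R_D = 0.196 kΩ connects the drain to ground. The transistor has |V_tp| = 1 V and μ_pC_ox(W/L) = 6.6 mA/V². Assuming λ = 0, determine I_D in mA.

V_SG = V_DD − V_G = 2.38 − 0.7 = 1.68 V, so V_ov = 1.68 − 1 = 0.68 V.
Assume saturation: I_D = ½ k_p V_ov² = 0.5 × 6.6 × 0.68² = 1.53 mA, giving V_SD = V_DD − I_D R_D = 2.38 − 1.53 × 0.196 = 2.08 V.
V_SD = 2.08 V ≥ V_ov = 0.68 V, confirming saturation.

I_D = 1.53 mA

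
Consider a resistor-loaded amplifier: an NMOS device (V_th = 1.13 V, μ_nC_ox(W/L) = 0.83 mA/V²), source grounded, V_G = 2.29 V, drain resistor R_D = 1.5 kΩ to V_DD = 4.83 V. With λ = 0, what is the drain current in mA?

V_GS = V_G = 2.29 V, so V_ov = 2.29 − 1.13 = 1.16 V.
Assume saturation: I_D = ½ k_n V_ov² = 0.5 × 0.83 × 1.16² = 0.558 mA, giving V_DS = V_DD − I_D R_D = 4.83 − 0.558 × 1.5 = 3.99 V.
V_DS = 3.99 V ≥ V_ov = 1.16 V, confirming saturation.

I_D = 0.558 mA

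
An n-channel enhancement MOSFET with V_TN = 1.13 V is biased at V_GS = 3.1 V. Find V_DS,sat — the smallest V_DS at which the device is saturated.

The boundary between triode and saturation is V_DS = V_GS − V_TN = V_ov.
V_ov = 3.1 − 1.13 = 1.97 V.

V_DS,sat = 1.97 V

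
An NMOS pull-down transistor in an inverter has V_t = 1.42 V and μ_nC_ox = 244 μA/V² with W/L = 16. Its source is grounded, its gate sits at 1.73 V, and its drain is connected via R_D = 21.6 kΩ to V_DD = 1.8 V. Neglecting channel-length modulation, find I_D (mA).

V_GS = V_G = 1.73 V, so V_ov = 1.73 − 1.42 = 0.31 V.
k_n = μ_nC_ox · (W/L) = 3.904 mA/V².
Assume saturation: I_D = ½ k_n V_ov² = 0.5 × 3.904 × 0.31² = 0.188 mA, giving V_DS = V_DD − I_D R_D = 1.8 − 0.188 × 21.6 = -2.25 V.
But -2.25 V < V_ov = 0.31 V, so the device is actually in triode.
In triode I_D = k_n[V_ov V_DS − ½ V_DS²] and I_D = (V_DD − V_DS)/R_D. Equating: 42.2 V_DS² − 27.14 V_DS + 1.8 = 0, giving V_DS = 0.0751 V (the root below V_ov).
I_D = (1.8 − 0.0751) / 21.6 = 0.0799 mA.

I_D = 0.0799 mA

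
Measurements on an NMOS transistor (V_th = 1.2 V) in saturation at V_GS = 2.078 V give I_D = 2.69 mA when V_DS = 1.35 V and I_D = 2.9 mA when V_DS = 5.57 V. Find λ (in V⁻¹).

With V_GS fixed, I_D ∝ (1 + λ V_DS) in saturation, so I_D2/I_D1 = (1 + λ V_DS2)/(1 + λ V_DS1).
2.9/2.69 = 1.078 = (1 + 5.57 λ)/(1 + 1.35 λ).
Solving: λ (I_D1 V_DS2 − I_D2 V_DS1) = I_D2 − I_D1, so λ = (2.9 − 2.69) / (2.69 × 5.57 − 2.9 × 1.35) = 0.21 / 11.1 = 0.019 V⁻¹.

λ = 0.0190 V⁻¹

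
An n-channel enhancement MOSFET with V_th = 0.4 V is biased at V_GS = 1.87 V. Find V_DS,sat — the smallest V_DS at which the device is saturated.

V_DS,sat = 1.47 V

The boundary between triode and saturation is V_DS = V_GS − V_th = V_ov.
V_ov = 1.87 − 0.4 = 1.47 V.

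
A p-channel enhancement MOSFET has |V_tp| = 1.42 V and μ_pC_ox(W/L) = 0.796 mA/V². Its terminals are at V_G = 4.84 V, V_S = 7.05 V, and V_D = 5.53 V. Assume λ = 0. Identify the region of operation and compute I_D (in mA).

V_SG = V_S − V_G = 7.05 − 4.84 = 2.21 V; V_SD = V_S − V_D = 7.05 − 5.53 = 1.52 V.
V_ov = V_SG − |V_tp| = 2.21 − 1.42 = 0.79 V.
Since V_SD = 1.52 V ≥ V_ov = 0.79 V, the device is in saturation.
I_D = ½ k_p V_ov² = 0.5 × 0.796 × 0.79² = 0.248 mA.

Saturation; I_D = 0.248 mA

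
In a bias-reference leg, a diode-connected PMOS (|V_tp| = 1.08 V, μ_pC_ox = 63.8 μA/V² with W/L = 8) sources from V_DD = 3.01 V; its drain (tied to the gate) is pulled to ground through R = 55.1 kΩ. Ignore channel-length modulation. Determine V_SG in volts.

V_SG = 1.42 V

With gate tied to drain, V_SG = V_SD ≥ V_SG − |V_tp|, so the device is in saturation.
k_p = μ_pC_ox · (W/L) = 0.5104 mA/V².
KCL at the drain: ½ k_p (V_SG − |V_tp|)² = (V_DD − V_SG)/R.
Let x = V_SG − 1.08. Then 14.1 x² + x − 1.93 = 0, giving x = 0.337 V (positive root), so V_SG = 1.42 V.
I_D = (V_DD − V_SG)/R = (3.01 − 1.42) / 55.1 = 0.0289 mA.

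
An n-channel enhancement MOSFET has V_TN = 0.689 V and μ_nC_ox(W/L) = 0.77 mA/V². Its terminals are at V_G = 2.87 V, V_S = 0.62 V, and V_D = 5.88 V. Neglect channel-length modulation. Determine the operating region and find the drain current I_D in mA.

Saturation; I_D = 0.938 mA

V_GS = V_G − V_S = 2.87 − 0.62 = 2.25 V; V_DS = V_D − V_S = 5.88 − 0.62 = 5.26 V.
V_ov = V_GS − V_TN = 2.25 − 0.689 = 1.56 V.
Since V_DS = 5.26 V ≥ V_ov = 1.56 V, the device is in saturation.
I_D = ½ k_n V_ov² = 0.5 × 0.77 × 1.56² = 0.938 mA.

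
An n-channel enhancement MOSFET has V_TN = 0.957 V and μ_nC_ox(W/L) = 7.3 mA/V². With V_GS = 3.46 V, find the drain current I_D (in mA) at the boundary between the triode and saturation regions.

I_D = 22.9 mA

At the boundary V_DS = V_ov = V_GS − V_TN = 3.46 − 0.957 = 2.5 V.
I_D = ½ k_n V_ov² = 0.5 × 7.3 × 2.5² = 22.9 mA.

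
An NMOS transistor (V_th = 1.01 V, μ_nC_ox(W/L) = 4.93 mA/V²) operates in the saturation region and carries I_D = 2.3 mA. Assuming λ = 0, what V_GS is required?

V_GS = 1.98 V

In saturation I_D = ½ k_n (V_GS − V_th)², so V_GS − V_th = √(2 I_D / k_n) = √(2 × 2.3 / 4.93) = 0.966 V.
V_GS = 1.01 + 0.966 = 1.98 V.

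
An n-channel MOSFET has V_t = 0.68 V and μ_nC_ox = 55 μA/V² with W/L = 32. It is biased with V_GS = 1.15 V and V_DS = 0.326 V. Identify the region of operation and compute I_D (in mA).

k_n = μ_nC_ox · (W/L) = 1.76 mA/V².
V_ov = V_GS − V_t = 1.15 − 0.68 = 0.47 V.
Since V_DS = 0.326 V < V_ov = 0.47 V, the device is in the triode region.
I_D = k_n [V_ov · V_DS − ½ V_DS²] = 1.76 × [0.47 × 0.326 − 0.5 × 0.326²] = 0.176 mA.

Triode; I_D = 0.176 mA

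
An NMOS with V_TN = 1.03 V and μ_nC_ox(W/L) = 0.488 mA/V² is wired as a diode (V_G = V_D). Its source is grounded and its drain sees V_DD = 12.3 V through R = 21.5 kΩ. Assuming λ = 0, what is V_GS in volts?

V_GS = 2.40 V

With gate tied to drain, V_GS = V_DS ≥ V_GS − V_TN, so the device is in saturation.
KCL at the drain: ½ k_n (V_GS − V_TN)² = (V_DD − V_GS)/R.
Let x = V_GS − 1.03. Then 5.25 x² + x − 11.27 = 0, giving x = 1.37 V (positive root), so V_GS = 2.4 V.
I_D = (V_DD − V_GS)/R = (12.3 − 2.4) / 21.5 = 0.46 mA.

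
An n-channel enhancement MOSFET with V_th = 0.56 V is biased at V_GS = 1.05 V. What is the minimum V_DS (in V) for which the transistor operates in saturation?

V_DS,sat = 0.490 V

The boundary between triode and saturation is V_DS = V_GS − V_th = V_ov.
V_ov = 1.05 − 0.56 = 0.49 V.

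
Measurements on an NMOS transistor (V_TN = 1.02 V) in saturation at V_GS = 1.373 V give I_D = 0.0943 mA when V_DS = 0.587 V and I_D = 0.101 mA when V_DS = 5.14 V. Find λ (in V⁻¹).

λ = 0.0157 V⁻¹

With V_GS fixed, I_D ∝ (1 + λ V_DS) in saturation, so I_D2/I_D1 = (1 + λ V_DS2)/(1 + λ V_DS1).
0.101/0.0943 = 1.071 = (1 + 5.14 λ)/(1 + 0.587 λ).
Solving: λ (I_D1 V_DS2 − I_D2 V_DS1) = I_D2 − I_D1, so λ = (0.101 − 0.0943) / (0.0943 × 5.14 − 0.101 × 0.587) = 0.0067 / 0.425 = 0.0157 V⁻¹.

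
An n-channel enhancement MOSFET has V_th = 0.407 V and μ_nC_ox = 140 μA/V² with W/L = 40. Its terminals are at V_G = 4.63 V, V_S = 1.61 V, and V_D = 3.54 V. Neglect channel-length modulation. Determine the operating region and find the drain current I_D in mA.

Triode; I_D = 17.8 mA

V_GS = V_G − V_S = 4.63 − 1.61 = 3.02 V; V_DS = V_D − V_S = 3.54 − 1.61 = 1.93 V.
k_n = μ_nC_ox · (W/L) = 5.6 mA/V².
V_ov = V_GS − V_th = 3.02 − 0.407 = 2.61 V.
Since V_DS = 1.93 V < V_ov = 2.61 V, the device is in the triode region.
I_D = k_n [V_ov · V_DS − ½ V_DS²] = 5.6 × [2.61 × 1.93 − 0.5 × 1.93²] = 17.8 mA.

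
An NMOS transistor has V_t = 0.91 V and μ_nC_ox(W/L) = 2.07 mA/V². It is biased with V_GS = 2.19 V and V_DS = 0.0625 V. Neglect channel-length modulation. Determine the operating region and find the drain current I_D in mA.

V_ov = V_GS − V_t = 2.19 − 0.91 = 1.28 V.
Since V_DS = 0.0625 V < V_ov = 1.28 V, the device is in the triode region.
I_D = k_n [V_ov · V_DS − ½ V_DS²] = 2.07 × [1.28 × 0.0625 − 0.5 × 0.0625²] = 0.162 mA.

Triode; I_D = 0.162 mA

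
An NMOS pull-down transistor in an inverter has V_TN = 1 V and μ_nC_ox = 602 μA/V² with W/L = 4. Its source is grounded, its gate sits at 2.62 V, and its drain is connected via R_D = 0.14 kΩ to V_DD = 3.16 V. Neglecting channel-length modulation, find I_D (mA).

I_D = 3.16 mA

V_GS = V_G = 2.62 V, so V_ov = 2.62 − 1 = 1.62 V.
k_n = μ_nC_ox · (W/L) = 2.408 mA/V².
Assume saturation: I_D = ½ k_n V_ov² = 0.5 × 2.408 × 1.62² = 3.16 mA, giving V_DS = V_DD − I_D R_D = 3.16 − 3.16 × 0.14 = 2.72 V.
V_DS = 2.72 V ≥ V_ov = 1.62 V, confirming saturation.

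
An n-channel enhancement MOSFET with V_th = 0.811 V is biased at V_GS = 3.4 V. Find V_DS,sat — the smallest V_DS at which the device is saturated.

The boundary between triode and saturation is V_DS = V_GS − V_th = V_ov.
V_ov = 3.4 − 0.811 = 2.59 V.

V_DS,sat = 2.59 V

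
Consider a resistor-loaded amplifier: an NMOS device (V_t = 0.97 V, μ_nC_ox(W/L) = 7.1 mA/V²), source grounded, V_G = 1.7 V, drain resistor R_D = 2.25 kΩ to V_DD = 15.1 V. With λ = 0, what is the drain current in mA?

V_GS = V_G = 1.7 V, so V_ov = 1.7 − 0.97 = 0.73 V.
Assume saturation: I_D = ½ k_n V_ov² = 0.5 × 7.1 × 0.73² = 1.89 mA, giving V_DS = V_DD − I_D R_D = 15.1 − 1.89 × 2.25 = 10.8 V.
V_DS = 10.8 V ≥ V_ov = 0.73 V, confirming saturation.

I_D = 1.89 mA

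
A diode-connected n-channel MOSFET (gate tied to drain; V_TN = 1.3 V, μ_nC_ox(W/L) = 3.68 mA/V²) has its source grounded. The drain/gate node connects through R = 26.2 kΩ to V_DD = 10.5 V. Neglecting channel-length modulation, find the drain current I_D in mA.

I_D = 0.335 mA

With gate tied to drain, V_GS = V_DS ≥ V_GS − V_TN, so the device is in saturation.
KCL at the drain: ½ k_n (V_GS − V_TN)² = (V_DD − V_GS)/R.
Let x = V_GS − 1.3. Then 48.2 x² + x − 9.2 = 0, giving x = 0.427 V (positive root), so V_GS = 1.73 V.
I_D = (V_DD − V_GS)/R = (10.5 − 1.73) / 26.2 = 0.335 mA.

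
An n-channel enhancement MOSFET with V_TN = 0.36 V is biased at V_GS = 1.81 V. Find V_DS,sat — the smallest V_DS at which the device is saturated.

The boundary between triode and saturation is V_DS = V_GS − V_TN = V_ov.
V_ov = 1.81 − 0.36 = 1.45 V.

V_DS,sat = 1.45 V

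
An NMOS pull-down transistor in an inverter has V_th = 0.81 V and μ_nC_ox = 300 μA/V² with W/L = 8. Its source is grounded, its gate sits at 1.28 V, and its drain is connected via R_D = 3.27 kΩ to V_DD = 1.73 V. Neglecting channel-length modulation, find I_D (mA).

I_D = 0.265 mA

V_GS = V_G = 1.28 V, so V_ov = 1.28 − 0.81 = 0.47 V.
k_n = μ_nC_ox · (W/L) = 2.4 mA/V².
Assume saturation: I_D = ½ k_n V_ov² = 0.5 × 2.4 × 0.47² = 0.265 mA, giving V_DS = V_DD − I_D R_D = 1.73 − 0.265 × 3.27 = 0.863 V.
V_DS = 0.863 V ≥ V_ov = 0.47 V, confirming saturation.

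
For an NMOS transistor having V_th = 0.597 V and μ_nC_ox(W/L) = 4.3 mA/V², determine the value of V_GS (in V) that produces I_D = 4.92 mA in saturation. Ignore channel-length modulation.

V_GS = 2.11 V

In saturation I_D = ½ k_n (V_GS − V_th)², so V_GS − V_th = √(2 I_D / k_n) = √(2 × 4.92 / 4.3) = 1.51 V.
V_GS = 0.597 + 1.51 = 2.11 V.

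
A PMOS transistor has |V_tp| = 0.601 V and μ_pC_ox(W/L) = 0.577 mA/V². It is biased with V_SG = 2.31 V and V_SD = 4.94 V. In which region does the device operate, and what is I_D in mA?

V_ov = V_SG − |V_tp| = 2.31 − 0.601 = 1.71 V.
Since V_SD = 4.94 V ≥ V_ov = 1.71 V, the device is in saturation.
I_D = ½ k_p V_ov² = 0.5 × 0.577 × 1.71² = 0.843 mA.

Saturation; I_D = 0.843 mA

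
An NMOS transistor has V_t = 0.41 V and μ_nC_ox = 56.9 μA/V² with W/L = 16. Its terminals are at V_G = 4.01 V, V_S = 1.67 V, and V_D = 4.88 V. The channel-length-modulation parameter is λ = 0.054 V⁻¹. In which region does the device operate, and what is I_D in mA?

Saturation; I_D = 1.99 mA

V_GS = V_G − V_S = 4.01 − 1.67 = 2.34 V; V_DS = V_D − V_S = 4.88 − 1.67 = 3.21 V.
k_n = μ_nC_ox · (W/L) = 0.9104 mA/V².
V_ov = V_GS − V_t = 2.34 − 0.41 = 1.93 V.
Since V_DS = 3.21 V ≥ V_ov = 1.93 V, the device is in saturation.
I_D = ½ k_n V_ov² (1 + λ V_DS) = 0.5 × 0.9104 × 1.93² × (1 + 0.054 × 3.21) = 1.99 mA.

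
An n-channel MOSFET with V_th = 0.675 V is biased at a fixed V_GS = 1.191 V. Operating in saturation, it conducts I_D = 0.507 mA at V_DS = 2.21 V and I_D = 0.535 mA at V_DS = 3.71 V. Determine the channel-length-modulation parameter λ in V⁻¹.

With V_GS fixed, I_D ∝ (1 + λ V_DS) in saturation, so I_D2/I_D1 = (1 + λ V_DS2)/(1 + λ V_DS1).
0.535/0.507 = 1.055 = (1 + 3.71 λ)/(1 + 2.21 λ).
Solving: λ (I_D1 V_DS2 − I_D2 V_DS1) = I_D2 − I_D1, so λ = (0.535 − 0.507) / (0.507 × 3.71 − 0.535 × 2.21) = 0.028 / 0.699 = 0.0401 V⁻¹.

λ = 0.0401 V⁻¹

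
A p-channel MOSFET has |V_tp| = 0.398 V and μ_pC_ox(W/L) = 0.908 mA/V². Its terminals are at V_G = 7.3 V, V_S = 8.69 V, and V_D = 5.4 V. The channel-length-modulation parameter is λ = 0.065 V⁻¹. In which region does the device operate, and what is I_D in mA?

Saturation; I_D = 0.542 mA

V_SG = V_S − V_G = 8.69 − 7.3 = 1.39 V; V_SD = V_S − V_D = 8.69 − 5.4 = 3.29 V.
V_ov = V_SG − |V_tp| = 1.39 − 0.398 = 0.992 V.
Since V_SD = 3.29 V ≥ V_ov = 0.992 V, the device is in saturation.
I_D = ½ k_p V_ov² (1 + λ V_SD) = 0.5 × 0.908 × 0.992² × (1 + 0.065 × 3.29) = 0.542 mA.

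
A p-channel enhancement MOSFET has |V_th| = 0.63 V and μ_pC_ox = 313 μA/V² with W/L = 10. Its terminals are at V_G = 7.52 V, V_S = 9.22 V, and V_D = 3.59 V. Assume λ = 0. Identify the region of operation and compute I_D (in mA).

V_SG = V_S − V_G = 9.22 − 7.52 = 1.7 V; V_SD = V_S − V_D = 9.22 − 3.59 = 5.63 V.
k_p = μ_pC_ox · (W/L) = 3.13 mA/V².
V_ov = V_SG − |V_th| = 1.7 − 0.63 = 1.07 V.
Since V_SD = 5.63 V ≥ V_ov = 1.07 V, the device is in saturation.
I_D = ½ k_p V_ov² = 0.5 × 3.13 × 1.07² = 1.79 mA.

Saturation; I_D = 1.79 mA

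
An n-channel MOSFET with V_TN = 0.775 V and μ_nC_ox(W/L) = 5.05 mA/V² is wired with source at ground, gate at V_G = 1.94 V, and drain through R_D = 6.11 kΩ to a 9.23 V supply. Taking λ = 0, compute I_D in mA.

I_D = 1.46 mA

V_GS = V_G = 1.94 V, so V_ov = 1.94 − 0.775 = 1.17 V.
Assume saturation: I_D = ½ k_n V_ov² = 0.5 × 5.05 × 1.17² = 3.43 mA, giving V_DS = V_DD − I_D R_D = 9.23 − 3.43 × 6.11 = -11.7 V.
But -11.7 V < V_ov = 1.17 V, so the device is actually in triode.
In triode I_D = k_n[V_ov V_DS − ½ V_DS²] and I_D = (V_DD − V_DS)/R_D. Equating: 15.4 V_DS² − 36.95 V_DS + 9.23 = 0, giving V_DS = 0.283 V (the root below V_ov).
I_D = (9.23 − 0.283) / 6.11 = 1.46 mA.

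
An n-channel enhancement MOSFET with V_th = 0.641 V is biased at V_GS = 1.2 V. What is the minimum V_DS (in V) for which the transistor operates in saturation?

V_DS,sat = 0.559 V

The boundary between triode and saturation is V_DS = V_GS − V_th = V_ov.
V_ov = 1.2 − 0.641 = 0.559 V.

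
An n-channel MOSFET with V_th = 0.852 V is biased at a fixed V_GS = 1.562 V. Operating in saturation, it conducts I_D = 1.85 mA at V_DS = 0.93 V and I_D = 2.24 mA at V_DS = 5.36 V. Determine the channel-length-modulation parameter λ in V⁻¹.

λ = 0.0498 V⁻¹

With V_GS fixed, I_D ∝ (1 + λ V_DS) in saturation, so I_D2/I_D1 = (1 + λ V_DS2)/(1 + λ V_DS1).
2.24/1.85 = 1.211 = (1 + 5.36 λ)/(1 + 0.93 λ).
Solving: λ (I_D1 V_DS2 − I_D2 V_DS1) = I_D2 − I_D1, so λ = (2.24 − 1.85) / (1.85 × 5.36 − 2.24 × 0.93) = 0.39 / 7.83 = 0.0498 V⁻¹.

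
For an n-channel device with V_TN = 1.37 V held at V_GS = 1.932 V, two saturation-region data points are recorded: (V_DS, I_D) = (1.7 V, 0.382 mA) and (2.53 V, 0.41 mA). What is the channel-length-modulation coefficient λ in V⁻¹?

With V_GS fixed, I_D ∝ (1 + λ V_DS) in saturation, so I_D2/I_D1 = (1 + λ V_DS2)/(1 + λ V_DS1).
0.41/0.382 = 1.073 = (1 + 2.53 λ)/(1 + 1.7 λ).
Solving: λ (I_D1 V_DS2 − I_D2 V_DS1) = I_D2 − I_D1, so λ = (0.41 − 0.382) / (0.382 × 2.53 − 0.41 × 1.7) = 0.028 / 0.269 = 0.104 V⁻¹.

λ = 0.104 V⁻¹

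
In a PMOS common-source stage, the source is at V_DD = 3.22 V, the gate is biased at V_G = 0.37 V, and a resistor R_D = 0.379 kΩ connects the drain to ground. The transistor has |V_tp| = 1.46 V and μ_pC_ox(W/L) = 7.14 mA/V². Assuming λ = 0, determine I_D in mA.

I_D = 6.09 mA

V_SG = V_DD − V_G = 3.22 − 0.37 = 2.85 V, so V_ov = 2.85 − 1.46 = 1.39 V.
Assume saturation: I_D = ½ k_p V_ov² = 0.5 × 7.14 × 1.39² = 6.9 mA, giving V_SD = V_DD − I_D R_D = 3.22 − 6.9 × 0.379 = 0.606 V.
But 0.606 V < V_ov = 1.39 V, so the device is actually in triode.
In triode I_D = k_p[V_ov V_SD − ½ V_SD²] and I_D = (V_DD − V_SD)/R_D. Equating: 1.35 V_SD² − 4.761 V_SD + 3.22 = 0, giving V_SD = 0.913 V (the root below V_ov).
I_D = (3.22 − 0.913) / 0.379 = 6.09 mA.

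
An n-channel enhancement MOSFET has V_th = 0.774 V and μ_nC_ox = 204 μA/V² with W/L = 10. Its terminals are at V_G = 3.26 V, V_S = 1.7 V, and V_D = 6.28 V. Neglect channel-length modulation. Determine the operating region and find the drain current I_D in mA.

V_GS = V_G − V_S = 3.26 − 1.7 = 1.56 V; V_DS = V_D − V_S = 6.28 − 1.7 = 4.58 V.
k_n = μ_nC_ox · (W/L) = 2.04 mA/V².
V_ov = V_GS − V_th = 1.56 − 0.774 = 0.786 V.
Since V_DS = 4.58 V ≥ V_ov = 0.786 V, the device is in saturation.
I_D = ½ k_n V_ov² = 0.5 × 2.04 × 0.786² = 0.63 mA.

Saturation; I_D = 0.630 mA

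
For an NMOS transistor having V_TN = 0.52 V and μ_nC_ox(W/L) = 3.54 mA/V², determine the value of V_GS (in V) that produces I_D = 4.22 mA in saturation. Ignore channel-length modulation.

In saturation I_D = ½ k_n (V_GS − V_TN)², so V_GS − V_TN = √(2 I_D / k_n) = √(2 × 4.22 / 3.54) = 1.54 V.
V_GS = 0.52 + 1.54 = 2.06 V.

V_GS = 2.06 V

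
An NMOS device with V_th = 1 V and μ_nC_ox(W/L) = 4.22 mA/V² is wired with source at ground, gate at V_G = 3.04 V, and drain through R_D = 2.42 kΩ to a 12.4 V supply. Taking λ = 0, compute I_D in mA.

V_GS = V_G = 3.04 V, so V_ov = 3.04 − 1 = 2.04 V.
Assume saturation: I_D = ½ k_n V_ov² = 0.5 × 4.22 × 2.04² = 8.78 mA, giving V_DS = V_DD − I_D R_D = 12.4 − 8.78 × 2.42 = -8.85 V.
But -8.85 V < V_ov = 2.04 V, so the device is actually in triode.
In triode I_D = k_n[V_ov V_DS − ½ V_DS²] and I_D = (V_DD − V_DS)/R_D. Equating: 5.11 V_DS² − 21.83 V_DS + 12.4 = 0, giving V_DS = 0.674 V (the root below V_ov).
I_D = (12.4 − 0.674) / 2.42 = 4.85 mA.

I_D = 4.85 mA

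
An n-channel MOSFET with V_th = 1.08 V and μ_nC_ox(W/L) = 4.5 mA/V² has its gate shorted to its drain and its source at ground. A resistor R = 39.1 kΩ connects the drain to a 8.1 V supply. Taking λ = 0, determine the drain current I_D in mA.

I_D = 0.172 mA

With gate tied to drain, V_GS = V_DS ≥ V_GS − V_th, so the device is in saturation.
KCL at the drain: ½ k_n (V_GS − V_th)² = (V_DD − V_GS)/R.
Let x = V_GS − 1.08. Then 88 x² + x − 7.02 = 0, giving x = 0.277 V (positive root), so V_GS = 1.36 V.
I_D = (V_DD − V_GS)/R = (8.1 − 1.36) / 39.1 = 0.172 mA.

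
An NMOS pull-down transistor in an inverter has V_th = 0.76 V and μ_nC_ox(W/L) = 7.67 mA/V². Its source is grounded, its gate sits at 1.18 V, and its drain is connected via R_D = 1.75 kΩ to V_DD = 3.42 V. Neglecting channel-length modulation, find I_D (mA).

V_GS = V_G = 1.18 V, so V_ov = 1.18 − 0.76 = 0.42 V.
Assume saturation: I_D = ½ k_n V_ov² = 0.5 × 7.67 × 0.42² = 0.676 mA, giving V_DS = V_DD − I_D R_D = 3.42 − 0.676 × 1.75 = 2.24 V.
V_DS = 2.24 V ≥ V_ov = 0.42 V, confirming saturation.

I_D = 0.676 mA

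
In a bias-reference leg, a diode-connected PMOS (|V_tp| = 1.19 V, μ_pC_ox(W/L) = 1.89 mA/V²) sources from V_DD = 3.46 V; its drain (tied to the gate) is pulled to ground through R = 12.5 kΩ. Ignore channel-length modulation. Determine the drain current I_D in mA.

I_D = 0.150 mA

With gate tied to drain, V_SG = V_SD ≥ V_SG − |V_tp|, so the device is in saturation.
KCL at the drain: ½ k_p (V_SG − |V_tp|)² = (V_DD − V_SG)/R.
Let x = V_SG − 1.19. Then 11.8 x² + x − 2.27 = 0, giving x = 0.398 V (positive root), so V_SG = 1.59 V.
I_D = (V_DD − V_SG)/R = (3.46 − 1.59) / 12.5 = 0.15 mA.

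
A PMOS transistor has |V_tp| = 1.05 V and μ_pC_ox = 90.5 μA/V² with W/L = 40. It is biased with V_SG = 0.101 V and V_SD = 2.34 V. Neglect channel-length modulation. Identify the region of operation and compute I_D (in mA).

V_SG = 0.101 V < |V_tp| = 1.05 V, so the transistor is in cutoff.

Cutoff; I_D = 0 mA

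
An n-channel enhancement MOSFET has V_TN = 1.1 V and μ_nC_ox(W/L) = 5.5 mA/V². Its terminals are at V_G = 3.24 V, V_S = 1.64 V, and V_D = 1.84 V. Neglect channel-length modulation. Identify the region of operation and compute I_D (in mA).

Triode; I_D = 0.440 mA

V_GS = V_G − V_S = 3.24 − 1.64 = 1.6 V; V_DS = V_D − V_S = 1.84 − 1.64 = 0.2 V.
V_ov = V_GS − V_TN = 1.6 − 1.1 = 0.5 V.
Since V_DS = 0.2 V < V_ov = 0.5 V, the device is in the triode region.
I_D = k_n [V_ov · V_DS − ½ V_DS²] = 5.5 × [0.5 × 0.2 − 0.5 × 0.2²] = 0.44 mA.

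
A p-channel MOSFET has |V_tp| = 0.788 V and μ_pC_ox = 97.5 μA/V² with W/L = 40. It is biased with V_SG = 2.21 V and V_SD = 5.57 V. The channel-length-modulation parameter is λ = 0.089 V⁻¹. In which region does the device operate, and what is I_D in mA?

k_p = μ_pC_ox · (W/L) = 3.9 mA/V².
V_ov = V_SG − |V_tp| = 2.21 − 0.788 = 1.42 V.
Since V_SD = 5.57 V ≥ V_ov = 1.42 V, the device is in saturation.
I_D = ½ k_p V_ov² (1 + λ V_SD) = 0.5 × 3.9 × 1.42² × (1 + 0.089 × 5.57) = 5.9 mA.

Saturation; I_D = 5.90 mA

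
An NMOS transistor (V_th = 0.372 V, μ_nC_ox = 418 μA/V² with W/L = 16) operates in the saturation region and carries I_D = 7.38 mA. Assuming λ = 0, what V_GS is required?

V_GS = 1.86 V

k_n = μ_nC_ox · (W/L) = 6.688 mA/V².
In saturation I_D = ½ k_n (V_GS − V_th)², so V_GS − V_th = √(2 I_D / k_n) = √(2 × 7.38 / 6.688) = 1.49 V.
V_GS = 0.372 + 1.49 = 1.86 V.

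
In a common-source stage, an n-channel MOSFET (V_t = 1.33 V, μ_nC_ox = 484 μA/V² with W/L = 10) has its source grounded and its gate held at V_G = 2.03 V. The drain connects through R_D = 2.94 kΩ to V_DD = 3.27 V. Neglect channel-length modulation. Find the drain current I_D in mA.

I_D = 0.975 mA

V_GS = V_G = 2.03 V, so V_ov = 2.03 − 1.33 = 0.7 V.
k_n = μ_nC_ox · (W/L) = 4.84 mA/V².
Assume saturation: I_D = ½ k_n V_ov² = 0.5 × 4.84 × 0.7² = 1.19 mA, giving V_DS = V_DD − I_D R_D = 3.27 − 1.19 × 2.94 = -0.216 V.
But -0.216 V < V_ov = 0.7 V, so the device is actually in triode.
In triode I_D = k_n[V_ov V_DS − ½ V_DS²] and I_D = (V_DD − V_DS)/R_D. Equating: 7.11 V_DS² − 10.96 V_DS + 3.27 = 0, giving V_DS = 0.405 V (the root below V_ov).
I_D = (3.27 − 0.405) / 2.94 = 0.975 mA.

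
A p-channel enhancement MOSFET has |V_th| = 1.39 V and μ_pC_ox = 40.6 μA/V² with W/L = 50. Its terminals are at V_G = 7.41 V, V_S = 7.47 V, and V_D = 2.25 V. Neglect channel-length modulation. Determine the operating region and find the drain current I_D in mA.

Cutoff; I_D = 0 mA

V_SG = V_S − V_G = 7.47 − 7.41 = 0.06 V; V_SD = V_S − V_D = 7.47 − 2.25 = 5.22 V.
V_SG = 0.06 V < |V_th| = 1.39 V, so the transistor is in cutoff.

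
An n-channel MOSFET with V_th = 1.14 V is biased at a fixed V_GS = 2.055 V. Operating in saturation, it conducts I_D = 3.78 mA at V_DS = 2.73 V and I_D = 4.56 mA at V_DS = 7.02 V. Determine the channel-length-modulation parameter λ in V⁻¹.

λ = 0.0554 V⁻¹

With V_GS fixed, I_D ∝ (1 + λ V_DS) in saturation, so I_D2/I_D1 = (1 + λ V_DS2)/(1 + λ V_DS1).
4.56/3.78 = 1.206 = (1 + 7.02 λ)/(1 + 2.73 λ).
Solving: λ (I_D1 V_DS2 − I_D2 V_DS1) = I_D2 − I_D1, so λ = (4.56 − 3.78) / (3.78 × 7.02 − 4.56 × 2.73) = 0.78 / 14.1 = 0.0554 V⁻¹.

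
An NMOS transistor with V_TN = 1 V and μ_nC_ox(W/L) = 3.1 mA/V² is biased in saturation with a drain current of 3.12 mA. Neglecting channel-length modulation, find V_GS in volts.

In saturation I_D = ½ k_n (V_GS − V_TN)², so V_GS − V_TN = √(2 I_D / k_n) = √(2 × 3.12 / 3.1) = 1.42 V.
V_GS = 1 + 1.42 = 2.42 V.

V_GS = 2.42 V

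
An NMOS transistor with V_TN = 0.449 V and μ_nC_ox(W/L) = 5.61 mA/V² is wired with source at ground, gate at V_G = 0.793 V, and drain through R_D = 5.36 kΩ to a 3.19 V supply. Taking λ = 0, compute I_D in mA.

I_D = 0.332 mA

V_GS = V_G = 0.793 V, so V_ov = 0.793 − 0.449 = 0.344 V.
Assume saturation: I_D = ½ k_n V_ov² = 0.5 × 5.61 × 0.344² = 0.332 mA, giving V_DS = V_DD − I_D R_D = 3.19 − 0.332 × 5.36 = 1.41 V.
V_DS = 1.41 V ≥ V_ov = 0.344 V, confirming saturation.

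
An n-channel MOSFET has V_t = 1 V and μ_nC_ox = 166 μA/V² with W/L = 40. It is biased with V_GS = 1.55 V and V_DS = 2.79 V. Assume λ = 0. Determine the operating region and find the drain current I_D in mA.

k_n = μ_nC_ox · (W/L) = 6.64 mA/V².
V_ov = V_GS − V_t = 1.55 − 1 = 0.55 V.
Since V_DS = 2.79 V ≥ V_ov = 0.55 V, the device is in saturation.
I_D = ½ k_n V_ov² = 0.5 × 6.64 × 0.55² = 1 mA.

Saturation; I_D = 1.00 mA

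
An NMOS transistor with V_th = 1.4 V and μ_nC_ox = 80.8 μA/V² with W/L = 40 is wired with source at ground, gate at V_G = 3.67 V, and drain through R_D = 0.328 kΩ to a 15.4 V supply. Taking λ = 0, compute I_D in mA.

I_D = 8.33 mA

V_GS = V_G = 3.67 V, so V_ov = 3.67 − 1.4 = 2.27 V.
k_n = μ_nC_ox · (W/L) = 3.232 mA/V².
Assume saturation: I_D = ½ k_n V_ov² = 0.5 × 3.232 × 2.27² = 8.33 mA, giving V_DS = V_DD − I_D R_D = 15.4 − 8.33 × 0.328 = 12.7 V.
V_DS = 12.7 V ≥ V_ov = 2.27 V, confirming saturation.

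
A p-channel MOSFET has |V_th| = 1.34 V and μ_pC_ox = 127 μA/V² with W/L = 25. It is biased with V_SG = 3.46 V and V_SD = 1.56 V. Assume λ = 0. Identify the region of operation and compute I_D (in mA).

Triode; I_D = 6.64 mA

k_p = μ_pC_ox · (W/L) = 3.175 mA/V².
V_ov = V_SG − |V_th| = 3.46 − 1.34 = 2.12 V.
Since V_SD = 1.56 V < V_ov = 2.12 V, the device is in the triode region.
I_D = k_p [V_ov · V_SD − ½ V_SD²] = 3.175 × [2.12 × 1.56 − 0.5 × 1.56²] = 6.64 mA.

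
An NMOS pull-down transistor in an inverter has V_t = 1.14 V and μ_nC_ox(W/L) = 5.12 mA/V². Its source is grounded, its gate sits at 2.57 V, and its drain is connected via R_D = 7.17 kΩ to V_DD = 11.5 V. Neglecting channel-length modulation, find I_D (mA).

I_D = 1.57 mA

V_GS = V_G = 2.57 V, so V_ov = 2.57 − 1.14 = 1.43 V.
Assume saturation: I_D = ½ k_n V_ov² = 0.5 × 5.12 × 1.43² = 5.23 mA, giving V_DS = V_DD − I_D R_D = 11.5 − 5.23 × 7.17 = -26 V.
But -26 V < V_ov = 1.43 V, so the device is actually in triode.
In triode I_D = k_n[V_ov V_DS − ½ V_DS²] and I_D = (V_DD − V_DS)/R_D. Equating: 18.4 V_DS² − 53.5 V_DS + 11.5 = 0, giving V_DS = 0.234 V (the root below V_ov).
I_D = (11.5 − 0.234) / 7.17 = 1.57 mA.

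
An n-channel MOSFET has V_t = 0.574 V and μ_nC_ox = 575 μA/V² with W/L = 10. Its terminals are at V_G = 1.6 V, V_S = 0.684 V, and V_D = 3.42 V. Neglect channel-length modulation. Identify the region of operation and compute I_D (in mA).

V_GS = V_G − V_S = 1.6 − 0.684 = 0.916 V; V_DS = V_D − V_S = 3.42 − 0.684 = 2.74 V.
k_n = μ_nC_ox · (W/L) = 5.75 mA/V².
V_ov = V_GS − V_t = 0.916 − 0.574 = 0.342 V.
Since V_DS = 2.74 V ≥ V_ov = 0.342 V, the device is in saturation.
I_D = ½ k_n V_ov² = 0.5 × 5.75 × 0.342² = 0.336 mA.

Saturation; I_D = 0.336 mA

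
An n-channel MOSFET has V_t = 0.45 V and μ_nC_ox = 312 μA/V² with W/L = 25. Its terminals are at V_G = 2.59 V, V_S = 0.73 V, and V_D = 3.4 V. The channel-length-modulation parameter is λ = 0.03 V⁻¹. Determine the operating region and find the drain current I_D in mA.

V_GS = V_G − V_S = 2.59 − 0.73 = 1.86 V; V_DS = V_D − V_S = 3.4 − 0.73 = 2.67 V.
k_n = μ_nC_ox · (W/L) = 7.8 mA/V².
V_ov = V_GS − V_t = 1.86 − 0.45 = 1.41 V.
Since V_DS = 2.67 V ≥ V_ov = 1.41 V, the device is in saturation.
I_D = ½ k_n V_ov² (1 + λ V_DS) = 0.5 × 7.8 × 1.41² × (1 + 0.03 × 2.67) = 8.37 mA.

Saturation; I_D = 8.37 mA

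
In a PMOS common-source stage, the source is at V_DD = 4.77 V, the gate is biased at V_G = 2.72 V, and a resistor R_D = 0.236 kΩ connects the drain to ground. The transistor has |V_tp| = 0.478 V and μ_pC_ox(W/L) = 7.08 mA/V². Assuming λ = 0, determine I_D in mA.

I_D = 8.75 mA

V_SG = V_DD − V_G = 4.77 − 2.72 = 2.05 V, so V_ov = 2.05 − 0.478 = 1.57 V.
Assume saturation: I_D = ½ k_p V_ov² = 0.5 × 7.08 × 1.57² = 8.75 mA, giving V_SD = V_DD − I_D R_D = 4.77 − 8.75 × 0.236 = 2.71 V.
V_SD = 2.71 V ≥ V_ov = 1.57 V, confirming saturation.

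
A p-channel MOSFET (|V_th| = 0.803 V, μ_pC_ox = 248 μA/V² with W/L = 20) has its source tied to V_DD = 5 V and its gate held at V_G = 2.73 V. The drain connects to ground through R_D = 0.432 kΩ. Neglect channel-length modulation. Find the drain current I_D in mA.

V_SG = V_DD − V_G = 5 − 2.73 = 2.27 V, so V_ov = 2.27 − 0.803 = 1.47 V.
k_p = μ_pC_ox · (W/L) = 4.96 mA/V².
Assume saturation: I_D = ½ k_p V_ov² = 0.5 × 4.96 × 1.47² = 5.34 mA, giving V_SD = V_DD − I_D R_D = 5 − 5.34 × 0.432 = 2.69 V.
V_SD = 2.69 V ≥ V_ov = 1.47 V, confirming saturation.

I_D = 5.34 mA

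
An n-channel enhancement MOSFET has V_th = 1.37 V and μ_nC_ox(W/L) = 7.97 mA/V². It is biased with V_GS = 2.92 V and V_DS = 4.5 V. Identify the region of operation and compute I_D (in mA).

V_ov = V_GS − V_th = 2.92 − 1.37 = 1.55 V.
Since V_DS = 4.5 V ≥ V_ov = 1.55 V, the device is in saturation.
I_D = ½ k_n V_ov² = 0.5 × 7.97 × 1.55² = 9.57 mA.

Saturation; I_D = 9.57 mA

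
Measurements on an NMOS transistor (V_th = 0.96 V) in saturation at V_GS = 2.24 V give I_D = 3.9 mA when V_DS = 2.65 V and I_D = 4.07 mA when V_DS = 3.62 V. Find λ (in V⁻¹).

λ = 0.0510 V⁻¹

With V_GS fixed, I_D ∝ (1 + λ V_DS) in saturation, so I_D2/I_D1 = (1 + λ V_DS2)/(1 + λ V_DS1).
4.07/3.9 = 1.044 = (1 + 3.62 λ)/(1 + 2.65 λ).
Solving: λ (I_D1 V_DS2 − I_D2 V_DS1) = I_D2 − I_D1, so λ = (4.07 − 3.9) / (3.9 × 3.62 − 4.07 × 2.65) = 0.17 / 3.33 = 0.051 V⁻¹.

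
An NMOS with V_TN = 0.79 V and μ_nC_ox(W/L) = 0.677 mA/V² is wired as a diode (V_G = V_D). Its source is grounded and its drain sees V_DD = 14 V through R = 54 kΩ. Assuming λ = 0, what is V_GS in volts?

With gate tied to drain, V_GS = V_DS ≥ V_GS − V_TN, so the device is in saturation.
KCL at the drain: ½ k_n (V_GS − V_TN)² = (V_DD − V_GS)/R.
Let x = V_GS − 0.79. Then 18.3 x² + x − 13.21 = 0, giving x = 0.823 V (positive root), so V_GS = 1.61 V.
I_D = (V_DD − V_GS)/R = (14 − 1.61) / 54 = 0.229 mA.

V_GS = 1.61 V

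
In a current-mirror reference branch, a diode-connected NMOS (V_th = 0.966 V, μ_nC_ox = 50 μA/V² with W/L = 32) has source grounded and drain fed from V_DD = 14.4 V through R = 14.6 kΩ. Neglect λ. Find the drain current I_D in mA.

With gate tied to drain, V_GS = V_DS ≥ V_GS − V_th, so the device is in saturation.
k_n = μ_nC_ox · (W/L) = 1.6 mA/V².
KCL at the drain: ½ k_n (V_GS − V_th)² = (V_DD − V_GS)/R.
Let x = V_GS − 0.966. Then 11.7 x² + x − 13.43 = 0, giving x = 1.03 V (positive root), so V_GS = 2 V.
I_D = (V_DD − V_GS)/R = (14.4 − 2) / 14.6 = 0.85 mA.

I_D = 0.850 mA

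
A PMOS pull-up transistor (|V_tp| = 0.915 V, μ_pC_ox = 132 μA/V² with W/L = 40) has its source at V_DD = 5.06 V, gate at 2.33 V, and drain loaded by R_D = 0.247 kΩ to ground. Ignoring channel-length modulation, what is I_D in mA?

V_SG = V_DD − V_G = 5.06 − 2.33 = 2.73 V, so V_ov = 2.73 − 0.915 = 1.81 V.
k_p = μ_pC_ox · (W/L) = 5.28 mA/V².
Assume saturation: I_D = ½ k_p V_ov² = 0.5 × 5.28 × 1.81² = 8.7 mA, giving V_SD = V_DD − I_D R_D = 5.06 − 8.7 × 0.247 = 2.91 V.
V_SD = 2.91 V ≥ V_ov = 1.81 V, confirming saturation.

I_D = 8.70 mA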